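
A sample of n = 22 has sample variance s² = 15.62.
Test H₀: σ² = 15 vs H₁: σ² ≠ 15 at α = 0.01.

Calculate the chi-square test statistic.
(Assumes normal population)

Answer: χ² = 21.8680, fail to reject H₀

Derivation:
df = n - 1 = 21
χ² = (n-1)s²/σ₀² = 21×15.62/15 = 21.8680
Critical values: χ²_{0.995,21} = 8.034, χ²_{0.005,21} = 41.401
Rejection region: χ² < 8.034 or χ² > 41.401
Decision: fail to reject H₀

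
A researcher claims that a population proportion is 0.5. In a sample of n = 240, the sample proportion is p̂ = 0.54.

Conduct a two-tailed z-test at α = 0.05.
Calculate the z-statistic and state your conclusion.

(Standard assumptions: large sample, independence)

H₀: p = 0.5, H₁: p ≠ 0.5
Standard error: SE = √(p₀(1-p₀)/n) = √(0.5×0.5/240) = 0.032275
z-statistic: z = (p̂ - p₀)/SE = (0.54 - 0.5)/0.032275 = 1.2393
Critical value: z_0.025 = ±1.960
p-value = 0.2152
Decision: fail to reject H₀ at α = 0.05

Answer: z = 1.2393, fail to reject H₀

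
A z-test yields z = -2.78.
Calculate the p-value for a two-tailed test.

Answer: p-value ≈ 0.0054

Derivation:
For z = -2.78:
p = 2×P(Z > |-2.78|) = 2×(1 - Φ(2.78)) = 0.0054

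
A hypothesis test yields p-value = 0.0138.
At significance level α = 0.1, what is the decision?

Compare p-value to α:
0.0138 < 0.1
Decision: reject H₀

Answer: reject H₀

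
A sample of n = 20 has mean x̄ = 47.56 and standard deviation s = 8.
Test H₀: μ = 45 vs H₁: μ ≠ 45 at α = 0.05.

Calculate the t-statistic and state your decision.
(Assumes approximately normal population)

df = n - 1 = 19
SE = s/√n = 8/√20 = 1.7889
t = (x̄ - μ₀)/SE = (47.56 - 45)/1.7889 = 1.4310
Critical value: t_{0.025,19} = ±2.093
p-value ≈ 0.1687
Decision: fail to reject H₀

Answer: t = 1.4310, fail to reject H₀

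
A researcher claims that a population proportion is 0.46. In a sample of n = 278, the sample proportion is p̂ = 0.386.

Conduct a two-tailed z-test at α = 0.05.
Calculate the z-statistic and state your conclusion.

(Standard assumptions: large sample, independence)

Answer: z = -2.4756, reject H₀

Derivation:
H₀: p = 0.46, H₁: p ≠ 0.46
Standard error: SE = √(p₀(1-p₀)/n) = √(0.46×0.54/278) = 0.029892
z-statistic: z = (p̂ - p₀)/SE = (0.386 - 0.46)/0.029892 = -2.4756
Critical value: z_0.025 = ±1.960
p-value = 0.0133
Decision: reject H₀ at α = 0.05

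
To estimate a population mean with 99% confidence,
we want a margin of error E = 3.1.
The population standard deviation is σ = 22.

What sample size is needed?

z_0.005 = 2.576
n = (z×σ/E)² = (2.576×22/3.1)²
n = 334.2056
Round up: n = 335

Answer: n = 335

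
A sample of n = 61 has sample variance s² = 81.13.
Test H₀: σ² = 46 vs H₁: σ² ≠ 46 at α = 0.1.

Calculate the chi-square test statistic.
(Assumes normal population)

Answer: χ² = 105.8217, reject H₀

Derivation:
df = n - 1 = 60
χ² = (n-1)s²/σ₀² = 60×81.13/46 = 105.8217
Critical values: χ²_{0.95,60} = 43.188, χ²_{0.05,60} = 79.082
Rejection region: χ² < 43.188 or χ² > 79.082
Decision: reject H₀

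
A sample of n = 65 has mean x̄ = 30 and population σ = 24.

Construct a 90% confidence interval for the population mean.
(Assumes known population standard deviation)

Confidence level: 90%, α = 0.1
z_0.05 = 1.645
SE = σ/√n = 24/√65 = 2.9768
Margin of error = 1.645 × 2.9768 = 4.8968
CI: x̄ ± margin = 30 ± 4.8968
CI: (25.1032, 34.8968)

Answer: (25.1032, 34.8968)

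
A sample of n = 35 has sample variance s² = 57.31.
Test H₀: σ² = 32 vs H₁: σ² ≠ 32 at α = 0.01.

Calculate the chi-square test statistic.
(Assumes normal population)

df = n - 1 = 34
χ² = (n-1)s²/σ₀² = 34×57.31/32 = 60.8919
Critical values: χ²_{0.995,34} = 16.501, χ²_{0.005,34} = 58.964
Rejection region: χ² < 16.501 or χ² > 58.964
Decision: reject H₀

Answer: χ² = 60.8919, reject H₀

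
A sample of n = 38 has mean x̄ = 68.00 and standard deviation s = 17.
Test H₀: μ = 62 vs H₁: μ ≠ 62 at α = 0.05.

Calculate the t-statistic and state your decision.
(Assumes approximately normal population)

Answer: t = 2.1756, reject H₀

Derivation:
df = n - 1 = 37
SE = s/√n = 17/√38 = 2.7578
t = (x̄ - μ₀)/SE = (68.00 - 62)/2.7578 = 2.1756
Critical value: t_{0.025,37} = ±2.026
p-value ≈ 0.0360
Decision: reject H₀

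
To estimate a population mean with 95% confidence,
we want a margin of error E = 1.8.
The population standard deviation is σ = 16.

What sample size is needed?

Answer: n = 304

Derivation:
z_0.025 = 1.960
n = (z×σ/E)² = (1.960×16/1.8)²
n = 303.5338
Round up: n = 304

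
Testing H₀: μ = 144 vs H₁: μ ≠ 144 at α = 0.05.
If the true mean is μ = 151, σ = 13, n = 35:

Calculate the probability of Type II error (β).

SE = σ/√n = 13/√35 = 2.1974
Critical values: μ₀ ± z_0.025×SE = 144 ± 1.960×2.1974
Acceptance region: (139.6931, 148.3069)
Under H₁ (μ = 151): z_high = (148.3069 - 151)/2.1974 = -1.2256, z_low = (139.6931 - 151)/2.1974 = -5.1456
β = P(not reject | H₁) = Φ(-1.2256) - Φ(-5.1456) ≈ 0.1102

Answer: β ≈ 0.1102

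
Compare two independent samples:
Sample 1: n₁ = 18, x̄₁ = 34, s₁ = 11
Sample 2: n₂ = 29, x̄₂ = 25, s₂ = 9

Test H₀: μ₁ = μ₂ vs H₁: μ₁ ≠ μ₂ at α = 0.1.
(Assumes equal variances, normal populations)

Pooled variance: s²_p = [17×11² + 28×9²]/(45) = 96.1111
s_p = 9.8036
SE = s_p×√(1/n₁ + 1/n₂) = 9.8036×√(1/18 + 1/29) = 2.9417
t = (x̄₁ - x̄₂)/SE = (34 - 25)/2.9417 = 3.0595
df = 45, t-critical = ±1.679
Decision: reject H₀

Answer: t = 3.0595, reject H₀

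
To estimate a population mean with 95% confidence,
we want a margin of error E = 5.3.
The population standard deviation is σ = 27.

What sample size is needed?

z_0.025 = 1.960
n = (z×σ/E)² = (1.960×27/5.3)²
n = 99.6983
Round up: n = 100

Answer: n = 100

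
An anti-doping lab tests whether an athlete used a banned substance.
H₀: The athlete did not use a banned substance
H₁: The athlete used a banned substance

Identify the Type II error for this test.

Type I error: rejecting H₀ when it is actually true (false positive).
Type II error: failing to reject H₀ when H₁ is actually true (false negative).

Answer: Failing to detect doping in an athlete who used a banned substance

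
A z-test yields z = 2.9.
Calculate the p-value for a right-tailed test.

Answer: p-value ≈ 0.0019

Derivation:
For z = 2.9:
p = P(Z > 2.9) = 1 - Φ(2.9) = 0.0019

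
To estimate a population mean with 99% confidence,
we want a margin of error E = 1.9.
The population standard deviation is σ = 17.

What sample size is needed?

z_0.005 = 2.576
n = (z×σ/E)² = (2.576×17/1.9)²
n = 531.2297
Round up: n = 532

Answer: n = 532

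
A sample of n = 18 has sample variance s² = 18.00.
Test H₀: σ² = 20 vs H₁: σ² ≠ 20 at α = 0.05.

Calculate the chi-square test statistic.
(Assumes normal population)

df = n - 1 = 17
χ² = (n-1)s²/σ₀² = 17×18.00/20 = 15.3000
Critical values: χ²_{0.975,17} = 7.564, χ²_{0.025,17} = 30.191
Rejection region: χ² < 7.564 or χ² > 30.191
Decision: fail to reject H₀

Answer: χ² = 15.3000, fail to reject H₀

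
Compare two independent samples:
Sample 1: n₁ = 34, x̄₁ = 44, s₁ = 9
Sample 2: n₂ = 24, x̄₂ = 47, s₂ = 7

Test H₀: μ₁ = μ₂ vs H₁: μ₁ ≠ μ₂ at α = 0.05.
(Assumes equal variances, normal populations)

Pooled variance: s²_p = [33×9² + 23×7²]/(56) = 67.8571
s_p = 8.2375
SE = s_p×√(1/n₁ + 1/n₂) = 8.2375×√(1/34 + 1/24) = 2.1962
t = (x̄₁ - x̄₂)/SE = (44 - 47)/2.1962 = -1.3660
df = 56, t-critical = ±2.003
Decision: fail to reject H₀

Answer: t = -1.3660, fail to reject H₀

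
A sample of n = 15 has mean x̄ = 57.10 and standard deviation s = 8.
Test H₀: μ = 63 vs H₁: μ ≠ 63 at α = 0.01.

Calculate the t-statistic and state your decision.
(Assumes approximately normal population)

Answer: t = -2.8563, fail to reject H₀

Derivation:
df = n - 1 = 14
SE = s/√n = 8/√15 = 2.0656
t = (x̄ - μ₀)/SE = (57.10 - 63)/2.0656 = -2.8563
Critical value: t_{0.005,14} = ±2.977
p-value ≈ 0.0127
Decision: fail to reject H₀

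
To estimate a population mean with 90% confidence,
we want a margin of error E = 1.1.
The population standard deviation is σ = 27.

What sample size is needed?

Answer: n = 1631

Derivation:
z_0.05 = 1.645
n = (z×σ/E)² = (1.645×27/1.1)²
n = 1630.3242
Round up: n = 1631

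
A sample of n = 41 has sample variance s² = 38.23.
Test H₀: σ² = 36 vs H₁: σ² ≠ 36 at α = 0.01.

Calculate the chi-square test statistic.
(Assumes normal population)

df = n - 1 = 40
χ² = (n-1)s²/σ₀² = 40×38.23/36 = 42.4778
Critical values: χ²_{0.995,40} = 20.707, χ²_{0.005,40} = 66.766
Rejection region: χ² < 20.707 or χ² > 66.766
Decision: fail to reject H₀

Answer: χ² = 42.4778, fail to reject H₀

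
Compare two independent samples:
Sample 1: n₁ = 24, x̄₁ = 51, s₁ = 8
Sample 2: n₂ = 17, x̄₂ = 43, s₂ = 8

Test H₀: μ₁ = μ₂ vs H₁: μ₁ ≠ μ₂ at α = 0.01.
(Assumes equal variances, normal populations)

Answer: t = 3.1546, reject H₀

Derivation:
Pooled variance: s²_p = [23×8² + 16×8²]/(39) = 64.0000
s_p = 8.0000
SE = s_p×√(1/n₁ + 1/n₂) = 8.0000×√(1/24 + 1/17) = 2.5360
t = (x̄₁ - x̄₂)/SE = (51 - 43)/2.5360 = 3.1546
df = 39, t-critical = ±2.708
Decision: reject H₀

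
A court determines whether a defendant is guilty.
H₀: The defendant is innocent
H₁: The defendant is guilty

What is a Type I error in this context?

A Type I error (probability α) occurs when we reject a true H₀.
A Type II error (probability β) occurs when we fail to reject a false H₀.

Answer: Convicting an innocent person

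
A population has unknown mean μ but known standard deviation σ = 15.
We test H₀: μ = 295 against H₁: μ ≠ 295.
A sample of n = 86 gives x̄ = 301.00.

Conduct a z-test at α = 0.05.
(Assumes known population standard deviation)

Answer: z = 3.7094, reject H₀

Derivation:
Standard error: SE = σ/√n = 15/√86 = 1.6175
z-statistic: z = (x̄ - μ₀)/SE = (301.00 - 295)/1.6175 = 3.7094
Critical value: ±1.960
p-value = 0.0002
Decision: reject H₀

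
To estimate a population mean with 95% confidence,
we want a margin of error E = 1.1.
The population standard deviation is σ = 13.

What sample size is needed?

Answer: n = 537

Derivation:
z_0.025 = 1.960
n = (z×σ/E)² = (1.960×13/1.1)²
n = 536.5540
Round up: n = 537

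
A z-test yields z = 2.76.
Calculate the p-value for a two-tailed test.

Answer: p-value ≈ 0.0058

Derivation:
For z = 2.76:
p = 2×P(Z > |2.76|) = 2×(1 - Φ(2.76)) = 0.0058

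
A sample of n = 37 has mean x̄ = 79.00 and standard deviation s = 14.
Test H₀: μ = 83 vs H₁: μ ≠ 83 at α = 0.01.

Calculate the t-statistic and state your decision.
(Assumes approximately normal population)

Answer: t = -1.7379, fail to reject H₀

Derivation:
df = n - 1 = 36
SE = s/√n = 14/√37 = 2.3016
t = (x̄ - μ₀)/SE = (79.00 - 83)/2.3016 = -1.7379
Critical value: t_{0.005,36} = ±2.719
p-value ≈ 0.0908
Decision: fail to reject H₀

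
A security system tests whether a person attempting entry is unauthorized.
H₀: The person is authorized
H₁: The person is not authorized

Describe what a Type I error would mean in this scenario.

Answer: Denying entry to an authorized person

Derivation:
Type I error: rejecting H₀ when it is actually true (false positive).
Type II error: failing to reject H₀ when H₁ is actually true (false negative).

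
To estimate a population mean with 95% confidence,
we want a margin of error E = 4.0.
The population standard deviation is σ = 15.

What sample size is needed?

Answer: n = 55

Derivation:
z_0.025 = 1.960
n = (z×σ/E)² = (1.960×15/4.0)²
n = 54.0225
Round up: n = 55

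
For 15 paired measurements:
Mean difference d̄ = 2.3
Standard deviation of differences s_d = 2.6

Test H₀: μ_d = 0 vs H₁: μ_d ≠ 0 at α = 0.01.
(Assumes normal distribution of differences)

Answer: t = 3.4262, reject H₀

Derivation:
df = n - 1 = 14
SE = s_d/√n = 2.6/√15 = 0.6713
t = d̄/SE = 2.3/0.6713 = 3.4262
Critical value: t_{0.005,14} = ±2.977
p-value ≈ 0.0041
Decision: reject H₀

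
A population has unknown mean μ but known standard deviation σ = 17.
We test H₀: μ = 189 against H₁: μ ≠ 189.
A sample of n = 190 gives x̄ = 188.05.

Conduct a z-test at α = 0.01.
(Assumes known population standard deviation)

Standard error: SE = σ/√n = 17/√190 = 1.2333
z-statistic: z = (x̄ - μ₀)/SE = (188.05 - 189)/1.2333 = -0.7703
Critical value: ±2.576
p-value = 0.4411
Decision: fail to reject H₀

Answer: z = -0.7703, fail to reject H₀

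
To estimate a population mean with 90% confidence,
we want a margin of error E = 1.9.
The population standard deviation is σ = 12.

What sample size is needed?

Answer: n = 108

Derivation:
z_0.05 = 1.645
n = (z×σ/E)² = (1.645×12/1.9)²
n = 107.9412
Round up: n = 108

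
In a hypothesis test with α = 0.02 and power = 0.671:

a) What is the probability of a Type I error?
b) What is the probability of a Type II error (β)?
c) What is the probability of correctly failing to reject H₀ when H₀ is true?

Answer: a) 0.02, b) 0.329, c) 0.98

Derivation:
a) Type I error probability = α = 0.02
b) Power = P(reject H₀ | H₁ true) = 1 - β = 0.671, so Type II error probability = β = 1 - Power = 0.329
c) P(fail to reject H₀ | H₀ true) = 1 - α = 0.98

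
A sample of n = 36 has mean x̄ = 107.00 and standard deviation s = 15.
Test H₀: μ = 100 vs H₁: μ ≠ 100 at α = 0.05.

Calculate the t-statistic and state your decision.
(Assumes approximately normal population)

Answer: t = 2.8000, reject H₀

Derivation:
df = n - 1 = 35
SE = s/√n = 15/√36 = 2.5000
t = (x̄ - μ₀)/SE = (107.00 - 100)/2.5000 = 2.8000
Critical value: t_{0.025,35} = ±2.030
p-value ≈ 0.0083
Decision: reject H₀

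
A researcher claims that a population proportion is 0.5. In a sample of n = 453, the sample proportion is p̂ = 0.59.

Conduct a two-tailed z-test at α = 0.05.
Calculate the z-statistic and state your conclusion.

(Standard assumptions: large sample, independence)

H₀: p = 0.5, H₁: p ≠ 0.5
Standard error: SE = √(p₀(1-p₀)/n) = √(0.5×0.5/453) = 0.023492
z-statistic: z = (p̂ - p₀)/SE = (0.59 - 0.5)/0.023492 = 3.8311
Critical value: z_0.025 = ±1.960
p-value = 0.0001
Decision: reject H₀ at α = 0.05

Answer: z = 3.8311, reject H₀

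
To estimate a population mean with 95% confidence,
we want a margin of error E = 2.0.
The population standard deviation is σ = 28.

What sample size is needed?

z_0.025 = 1.960
n = (z×σ/E)² = (1.960×28/2.0)²
n = 752.9536
Round up: n = 753

Answer: n = 753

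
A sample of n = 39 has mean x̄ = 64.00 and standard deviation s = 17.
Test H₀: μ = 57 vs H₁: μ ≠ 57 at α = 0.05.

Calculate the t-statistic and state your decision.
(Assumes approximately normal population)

Answer: t = 2.5714, reject H₀

Derivation:
df = n - 1 = 38
SE = s/√n = 17/√39 = 2.7222
t = (x̄ - μ₀)/SE = (64.00 - 57)/2.7222 = 2.5714
Critical value: t_{0.025,38} = ±2.024
p-value ≈ 0.0142
Decision: reject H₀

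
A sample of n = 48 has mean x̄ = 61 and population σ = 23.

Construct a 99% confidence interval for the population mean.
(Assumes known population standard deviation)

Confidence level: 99%, α = 0.01
z_0.005 = 2.576
SE = σ/√n = 23/√48 = 3.3198
Margin of error = 2.576 × 3.3198 = 8.5518
CI: x̄ ± margin = 61 ± 8.5518
CI: (52.4482, 69.5518)

Answer: (52.4482, 69.5518)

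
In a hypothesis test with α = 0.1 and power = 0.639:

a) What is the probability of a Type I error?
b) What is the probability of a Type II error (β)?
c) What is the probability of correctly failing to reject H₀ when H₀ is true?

Answer: a) 0.1, b) 0.361, c) 0.9

Derivation:
a) Type I error probability = α = 0.1
b) Power = P(reject H₀ | H₁ true) = 1 - β = 0.639, so Type II error probability = β = 1 - Power = 0.361
c) P(fail to reject H₀ | H₀ true) = 1 - α = 0.9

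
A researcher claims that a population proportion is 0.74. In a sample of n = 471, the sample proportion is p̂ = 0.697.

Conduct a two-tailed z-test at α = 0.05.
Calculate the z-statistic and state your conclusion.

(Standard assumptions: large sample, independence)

Answer: z = -2.1276, reject H₀

Derivation:
H₀: p = 0.74, H₁: p ≠ 0.74
Standard error: SE = √(p₀(1-p₀)/n) = √(0.74×0.26/471) = 0.020211
z-statistic: z = (p̂ - p₀)/SE = (0.697 - 0.74)/0.020211 = -2.1276
Critical value: z_0.025 = ±1.960
p-value = 0.0334
Decision: reject H₀ at α = 0.05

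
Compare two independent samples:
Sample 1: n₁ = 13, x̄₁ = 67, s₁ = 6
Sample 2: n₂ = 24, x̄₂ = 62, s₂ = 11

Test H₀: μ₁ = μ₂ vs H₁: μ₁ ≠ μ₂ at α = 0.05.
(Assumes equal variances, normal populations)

Pooled variance: s²_p = [12×6² + 23×11²]/(35) = 91.8571
s_p = 9.5842
SE = s_p×√(1/n₁ + 1/n₂) = 9.5842×√(1/13 + 1/24) = 3.3005
t = (x̄₁ - x̄₂)/SE = (67 - 62)/3.3005 = 1.5149
df = 35, t-critical = ±2.030
Decision: fail to reject H₀

Answer: t = 1.5149, fail to reject H₀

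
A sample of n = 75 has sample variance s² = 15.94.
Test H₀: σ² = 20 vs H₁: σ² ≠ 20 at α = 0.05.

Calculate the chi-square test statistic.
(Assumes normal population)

Answer: χ² = 58.9780, fail to reject H₀

Derivation:
df = n - 1 = 74
χ² = (n-1)s²/σ₀² = 74×15.94/20 = 58.9780
Critical values: χ²_{0.975,74} = 52.103, χ²_{0.025,74} = 99.678
Rejection region: χ² < 52.103 or χ² > 99.678
Decision: fail to reject H₀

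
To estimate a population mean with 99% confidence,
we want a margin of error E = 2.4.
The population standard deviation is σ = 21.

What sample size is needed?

z_0.005 = 2.576
n = (z×σ/E)² = (2.576×21/2.4)²
n = 508.0516
Round up: n = 509

Answer: n = 509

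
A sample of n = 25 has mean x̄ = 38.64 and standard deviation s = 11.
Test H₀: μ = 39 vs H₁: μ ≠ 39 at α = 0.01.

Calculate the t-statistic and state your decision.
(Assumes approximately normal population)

Answer: t = -0.1636, fail to reject H₀

Derivation:
df = n - 1 = 24
SE = s/√n = 11/√25 = 2.2000
t = (x̄ - μ₀)/SE = (38.64 - 39)/2.2000 = -0.1636
Critical value: t_{0.005,24} = ±2.797
p-value ≈ 0.8714
Decision: fail to reject H₀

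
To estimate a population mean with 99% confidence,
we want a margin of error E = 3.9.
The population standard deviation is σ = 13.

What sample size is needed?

z_0.005 = 2.576
n = (z×σ/E)² = (2.576×13/3.9)²
n = 73.7308
Round up: n = 74

Answer: n = 74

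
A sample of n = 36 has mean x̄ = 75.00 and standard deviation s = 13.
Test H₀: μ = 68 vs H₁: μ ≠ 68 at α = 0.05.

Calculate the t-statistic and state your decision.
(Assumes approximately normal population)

Answer: t = 3.2307, reject H₀

Derivation:
df = n - 1 = 35
SE = s/√n = 13/√36 = 2.1667
t = (x̄ - μ₀)/SE = (75.00 - 68)/2.1667 = 3.2307
Critical value: t_{0.025,35} = ±2.030
p-value ≈ 0.0027
Decision: reject H₀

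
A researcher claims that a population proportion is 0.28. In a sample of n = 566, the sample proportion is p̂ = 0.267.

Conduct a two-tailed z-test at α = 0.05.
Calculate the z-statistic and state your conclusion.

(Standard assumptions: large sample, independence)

H₀: p = 0.28, H₁: p ≠ 0.28
Standard error: SE = √(p₀(1-p₀)/n) = √(0.28×0.72/566) = 0.018873
z-statistic: z = (p̂ - p₀)/SE = (0.267 - 0.28)/0.018873 = -0.6888
Critical value: z_0.025 = ±1.960
p-value = 0.4909
Decision: fail to reject H₀ at α = 0.05

Answer: z = -0.6888, fail to reject H₀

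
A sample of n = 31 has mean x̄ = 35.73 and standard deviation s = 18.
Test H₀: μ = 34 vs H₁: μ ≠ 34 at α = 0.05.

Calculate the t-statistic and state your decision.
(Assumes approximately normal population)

Answer: t = 0.5351, fail to reject H₀

Derivation:
df = n - 1 = 30
SE = s/√n = 18/√31 = 3.2329
t = (x̄ - μ₀)/SE = (35.73 - 34)/3.2329 = 0.5351
Critical value: t_{0.025,30} = ±2.042
p-value ≈ 0.5965
Decision: fail to reject H₀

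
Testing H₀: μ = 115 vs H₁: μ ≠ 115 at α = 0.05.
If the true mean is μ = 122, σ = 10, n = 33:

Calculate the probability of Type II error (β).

SE = σ/√n = 10/√33 = 1.7408
Critical values: μ₀ ± z_0.025×SE = 115 ± 1.960×1.7408
Acceptance region: (111.5880, 118.4120)
Under H₁ (μ = 122): z_high = (118.4120 - 122)/1.7408 = -2.0611, z_low = (111.5880 - 122)/1.7408 = -5.9812
β = P(not reject | H₁) = Φ(-2.0611) - Φ(-5.9812) ≈ 0.0196

Answer: β ≈ 0.0196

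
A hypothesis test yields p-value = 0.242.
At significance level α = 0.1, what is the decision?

Answer: fail to reject H₀

Derivation:
Compare p-value to α:
0.242 ≥ 0.1
Decision: fail to reject H₀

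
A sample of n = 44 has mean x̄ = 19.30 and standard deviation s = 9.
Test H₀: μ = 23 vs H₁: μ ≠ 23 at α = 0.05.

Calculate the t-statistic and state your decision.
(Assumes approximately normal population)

df = n - 1 = 43
SE = s/√n = 9/√44 = 1.3568
t = (x̄ - μ₀)/SE = (19.30 - 23)/1.3568 = -2.7270
Critical value: t_{0.025,43} = ±2.017
p-value ≈ 0.0092
Decision: reject H₀

Answer: t = -2.7270, reject H₀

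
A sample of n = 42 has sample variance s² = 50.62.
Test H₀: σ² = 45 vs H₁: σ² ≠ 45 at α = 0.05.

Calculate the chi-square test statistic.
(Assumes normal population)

Answer: χ² = 46.1204, fail to reject H₀

Derivation:
df = n - 1 = 41
χ² = (n-1)s²/σ₀² = 41×50.62/45 = 46.1204
Critical values: χ²_{0.975,41} = 25.215, χ²_{0.025,41} = 60.561
Rejection region: χ² < 25.215 or χ² > 60.561
Decision: fail to reject H₀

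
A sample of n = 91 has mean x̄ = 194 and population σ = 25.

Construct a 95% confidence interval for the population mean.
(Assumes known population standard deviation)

Answer: (188.8634, 199.1366)

Derivation:
Confidence level: 95%, α = 0.05
z_0.025 = 1.960
SE = σ/√n = 25/√91 = 2.6207
Margin of error = 1.960 × 2.6207 = 5.1366
CI: x̄ ± margin = 194 ± 5.1366
CI: (188.8634, 199.1366)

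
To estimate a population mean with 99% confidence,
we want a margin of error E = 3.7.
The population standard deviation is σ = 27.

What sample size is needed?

z_0.005 = 2.576
n = (z×σ/E)² = (2.576×27/3.7)²
n = 353.3587
Round up: n = 354

Answer: n = 354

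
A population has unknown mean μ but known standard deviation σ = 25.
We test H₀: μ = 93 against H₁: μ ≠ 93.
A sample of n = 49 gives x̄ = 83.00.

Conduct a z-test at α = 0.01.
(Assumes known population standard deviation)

Standard error: SE = σ/√n = 25/√49 = 3.5714
z-statistic: z = (x̄ - μ₀)/SE = (83.00 - 93)/3.5714 = -2.8000
Critical value: ±2.576
p-value = 0.0051
Decision: reject H₀

Answer: z = -2.8000, reject H₀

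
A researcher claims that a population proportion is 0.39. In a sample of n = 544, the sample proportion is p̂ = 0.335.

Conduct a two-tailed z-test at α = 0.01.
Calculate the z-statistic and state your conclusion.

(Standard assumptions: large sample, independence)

H₀: p = 0.39, H₁: p ≠ 0.39
Standard error: SE = √(p₀(1-p₀)/n) = √(0.39×0.61/544) = 0.020912
z-statistic: z = (p̂ - p₀)/SE = (0.335 - 0.39)/0.020912 = -2.6301
Critical value: z_0.005 = ±2.576
p-value = 0.0085
Decision: reject H₀ at α = 0.01

Answer: z = -2.6301, reject H₀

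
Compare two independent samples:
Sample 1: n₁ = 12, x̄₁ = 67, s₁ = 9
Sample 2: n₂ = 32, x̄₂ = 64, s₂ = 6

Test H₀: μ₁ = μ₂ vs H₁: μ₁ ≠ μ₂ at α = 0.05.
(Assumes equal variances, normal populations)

Answer: t = 1.2821, fail to reject H₀

Derivation:
Pooled variance: s²_p = [11×9² + 31×6²]/(42) = 47.7857
s_p = 6.9127
SE = s_p×√(1/n₁ + 1/n₂) = 6.9127×√(1/12 + 1/32) = 2.3400
t = (x̄₁ - x̄₂)/SE = (67 - 64)/2.3400 = 1.2821
df = 42, t-critical = ±2.018
Decision: fail to reject H₀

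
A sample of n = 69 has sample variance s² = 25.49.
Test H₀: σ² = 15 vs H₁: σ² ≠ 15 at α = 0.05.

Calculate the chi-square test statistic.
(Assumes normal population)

Answer: χ² = 115.5547, reject H₀

Derivation:
df = n - 1 = 68
χ² = (n-1)s²/σ₀² = 68×25.49/15 = 115.5547
Critical values: χ²_{0.975,68} = 47.092, χ²_{0.025,68} = 92.689
Rejection region: χ² < 47.092 or χ² > 92.689
Decision: reject H₀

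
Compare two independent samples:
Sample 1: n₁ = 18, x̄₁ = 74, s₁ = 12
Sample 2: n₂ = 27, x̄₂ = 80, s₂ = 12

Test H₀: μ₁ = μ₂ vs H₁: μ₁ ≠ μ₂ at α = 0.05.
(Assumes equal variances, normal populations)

Pooled variance: s²_p = [17×12² + 26×12²]/(43) = 144.0000
s_p = 12.0000
SE = s_p×√(1/n₁ + 1/n₂) = 12.0000×√(1/18 + 1/27) = 3.6515
t = (x̄₁ - x̄₂)/SE = (74 - 80)/3.6515 = -1.6432
df = 43, t-critical = ±2.017
Decision: fail to reject H₀

Answer: t = -1.6432, fail to reject H₀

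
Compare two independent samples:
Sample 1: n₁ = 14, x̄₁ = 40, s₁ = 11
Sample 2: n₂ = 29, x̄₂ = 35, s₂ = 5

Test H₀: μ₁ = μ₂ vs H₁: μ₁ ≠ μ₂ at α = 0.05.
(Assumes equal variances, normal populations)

Pooled variance: s²_p = [13×11² + 28×5²]/(41) = 55.4390
s_p = 7.4457
SE = s_p×√(1/n₁ + 1/n₂) = 7.4457×√(1/14 + 1/29) = 2.4231
t = (x̄₁ - x̄₂)/SE = (40 - 35)/2.4231 = 2.0635
df = 41, t-critical = ±2.020
Decision: reject H₀

Answer: t = 2.0635, reject H₀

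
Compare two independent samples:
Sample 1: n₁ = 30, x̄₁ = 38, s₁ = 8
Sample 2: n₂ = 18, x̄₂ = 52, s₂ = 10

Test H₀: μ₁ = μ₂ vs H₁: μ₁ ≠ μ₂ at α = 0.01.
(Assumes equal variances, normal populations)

Answer: t = -5.3407, reject H₀

Derivation:
Pooled variance: s²_p = [29×8² + 17×10²]/(46) = 77.3043
s_p = 8.7923
SE = s_p×√(1/n₁ + 1/n₂) = 8.7923×√(1/30 + 1/18) = 2.6214
t = (x̄₁ - x̄₂)/SE = (38 - 52)/2.6214 = -5.3407
df = 46, t-critical = ±2.687
Decision: reject H₀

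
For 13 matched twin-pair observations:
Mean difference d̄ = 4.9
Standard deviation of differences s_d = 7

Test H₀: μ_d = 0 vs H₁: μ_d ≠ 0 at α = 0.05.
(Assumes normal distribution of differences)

df = n - 1 = 12
SE = s_d/√n = 7/√13 = 1.9415
t = d̄/SE = 4.9/1.9415 = 2.5238
Critical value: t_{0.025,12} = ±2.179
p-value ≈ 0.0267
Decision: reject H₀

Answer: t = 2.5238, reject H₀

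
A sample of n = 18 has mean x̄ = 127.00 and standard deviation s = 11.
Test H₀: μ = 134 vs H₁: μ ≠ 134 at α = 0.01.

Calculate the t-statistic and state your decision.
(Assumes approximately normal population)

df = n - 1 = 17
SE = s/√n = 11/√18 = 2.5927
t = (x̄ - μ₀)/SE = (127.00 - 134)/2.5927 = -2.6999
Critical value: t_{0.005,17} = ±2.898
p-value ≈ 0.0152
Decision: fail to reject H₀

Answer: t = -2.6999, fail to reject H₀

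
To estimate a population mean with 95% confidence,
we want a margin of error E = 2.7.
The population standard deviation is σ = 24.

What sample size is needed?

z_0.025 = 1.960
n = (z×σ/E)² = (1.960×24/2.7)²
n = 303.5338
Round up: n = 304

Answer: n = 304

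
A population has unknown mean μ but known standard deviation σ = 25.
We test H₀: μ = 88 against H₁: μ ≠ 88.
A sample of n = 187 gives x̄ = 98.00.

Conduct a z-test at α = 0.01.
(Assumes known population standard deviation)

Answer: z = 5.4699, reject H₀

Derivation:
Standard error: SE = σ/√n = 25/√187 = 1.8282
z-statistic: z = (x̄ - μ₀)/SE = (98.00 - 88)/1.8282 = 5.4699
Critical value: ±2.576
p-value < 0.0001
Decision: reject H₀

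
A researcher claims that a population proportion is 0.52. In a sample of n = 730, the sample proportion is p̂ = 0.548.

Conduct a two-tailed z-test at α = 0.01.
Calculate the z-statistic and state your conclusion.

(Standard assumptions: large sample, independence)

H₀: p = 0.52, H₁: p ≠ 0.52
Standard error: SE = √(p₀(1-p₀)/n) = √(0.52×0.48/730) = 0.018491
z-statistic: z = (p̂ - p₀)/SE = (0.548 - 0.52)/0.018491 = 1.5143
Critical value: z_0.005 = ±2.576
p-value = 0.1299
Decision: fail to reject H₀ at α = 0.01

Answer: z = 1.5143, fail to reject H₀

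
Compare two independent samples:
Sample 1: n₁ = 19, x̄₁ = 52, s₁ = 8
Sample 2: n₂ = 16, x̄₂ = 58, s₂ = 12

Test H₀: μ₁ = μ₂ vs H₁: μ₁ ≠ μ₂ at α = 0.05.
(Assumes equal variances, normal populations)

Pooled variance: s²_p = [18×8² + 15×12²]/(33) = 100.3636
s_p = 10.0182
SE = s_p×√(1/n₁ + 1/n₂) = 10.0182×√(1/19 + 1/16) = 3.3993
t = (x̄₁ - x̄₂)/SE = (52 - 58)/3.3993 = -1.7651
df = 33, t-critical = ±2.035
Decision: fail to reject H₀

Answer: t = -1.7651, fail to reject H₀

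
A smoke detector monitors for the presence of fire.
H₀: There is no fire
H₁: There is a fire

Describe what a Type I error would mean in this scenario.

Answer: The alarm sounds when there is no fire (false alarm)

Derivation:
A Type I error (probability α) occurs when we reject a true H₀.
A Type II error (probability β) occurs when we fail to reject a false H₀.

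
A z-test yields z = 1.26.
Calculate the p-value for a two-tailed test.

For z = 1.26:
p = 2×P(Z > |1.26|) = 2×(1 - Φ(1.26)) = 0.2077

Answer: p-value ≈ 0.2077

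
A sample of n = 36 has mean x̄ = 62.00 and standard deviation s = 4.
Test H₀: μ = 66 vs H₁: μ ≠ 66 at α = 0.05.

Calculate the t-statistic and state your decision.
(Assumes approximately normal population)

df = n - 1 = 35
SE = s/√n = 4/√36 = 0.6667
t = (x̄ - μ₀)/SE = (62.00 - 66)/0.6667 = -5.9997
Critical value: t_{0.025,35} = ±2.030
p-value < 0.0001
Decision: reject H₀

Answer: t = -5.9997, reject H₀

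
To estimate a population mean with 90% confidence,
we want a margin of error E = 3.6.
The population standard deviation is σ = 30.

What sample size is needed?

z_0.05 = 1.645
n = (z×σ/E)² = (1.645×30/3.6)²
n = 187.9184
Round up: n = 188

Answer: n = 188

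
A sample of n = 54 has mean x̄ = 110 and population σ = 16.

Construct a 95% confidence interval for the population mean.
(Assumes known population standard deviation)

Answer: (105.7325, 114.2675)

Derivation:
Confidence level: 95%, α = 0.05
z_0.025 = 1.960
SE = σ/√n = 16/√54 = 2.1773
Margin of error = 1.960 × 2.1773 = 4.2675
CI: x̄ ± margin = 110 ± 4.2675
CI: (105.7325, 114.2675)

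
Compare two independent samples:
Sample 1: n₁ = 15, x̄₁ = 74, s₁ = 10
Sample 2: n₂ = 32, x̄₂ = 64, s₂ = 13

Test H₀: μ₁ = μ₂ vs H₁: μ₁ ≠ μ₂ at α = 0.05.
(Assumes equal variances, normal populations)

Pooled variance: s²_p = [14×10² + 31×13²]/(45) = 147.5333
s_p = 12.1463
SE = s_p×√(1/n₁ + 1/n₂) = 12.1463×√(1/15 + 1/32) = 3.8008
t = (x̄₁ - x̄₂)/SE = (74 - 64)/3.8008 = 2.6310
df = 45, t-critical = ±2.014
Decision: reject H₀

Answer: t = 2.6310, reject H₀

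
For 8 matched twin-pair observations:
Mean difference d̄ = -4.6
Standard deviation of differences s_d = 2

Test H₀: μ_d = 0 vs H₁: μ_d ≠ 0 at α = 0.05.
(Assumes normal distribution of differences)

Answer: t = -6.5054, reject H₀

Derivation:
df = n - 1 = 7
SE = s_d/√n = 2/√8 = 0.7071
t = d̄/SE = -4.6/0.7071 = -6.5054
Critical value: t_{0.025,7} = ±2.365
p-value ≈ 0.0003
Decision: reject H₀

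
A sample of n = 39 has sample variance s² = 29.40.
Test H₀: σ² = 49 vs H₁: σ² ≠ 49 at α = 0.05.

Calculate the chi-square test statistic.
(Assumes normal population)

df = n - 1 = 38
χ² = (n-1)s²/σ₀² = 38×29.40/49 = 22.8000
Critical values: χ²_{0.975,38} = 22.878, χ²_{0.025,38} = 56.896
Rejection region: χ² < 22.878 or χ² > 56.896
Decision: reject H₀

Answer: χ² = 22.8000, reject H₀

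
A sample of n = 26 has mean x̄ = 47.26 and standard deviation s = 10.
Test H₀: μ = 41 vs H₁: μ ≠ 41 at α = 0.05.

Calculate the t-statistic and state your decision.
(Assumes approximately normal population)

Answer: t = 3.1919, reject H₀

Derivation:
df = n - 1 = 25
SE = s/√n = 10/√26 = 1.9612
t = (x̄ - μ₀)/SE = (47.26 - 41)/1.9612 = 3.1919
Critical value: t_{0.025,25} = ±2.060
p-value ≈ 0.0038
Decision: reject H₀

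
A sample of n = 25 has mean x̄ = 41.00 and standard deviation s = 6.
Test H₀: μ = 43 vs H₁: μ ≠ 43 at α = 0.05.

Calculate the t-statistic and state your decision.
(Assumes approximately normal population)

Answer: t = -1.6667, fail to reject H₀

Derivation:
df = n - 1 = 24
SE = s/√n = 6/√25 = 1.2000
t = (x̄ - μ₀)/SE = (41.00 - 43)/1.2000 = -1.6667
Critical value: t_{0.025,24} = ±2.064
p-value ≈ 0.1086
Decision: fail to reject H₀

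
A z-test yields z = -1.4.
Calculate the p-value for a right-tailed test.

For z = -1.4:
p = P(Z > -1.4) = 1 - Φ(-1.4) = 0.9192

Answer: p-value ≈ 0.9192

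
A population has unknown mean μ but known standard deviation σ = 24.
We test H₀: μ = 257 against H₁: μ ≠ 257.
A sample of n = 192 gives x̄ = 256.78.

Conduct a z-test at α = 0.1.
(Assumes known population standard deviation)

Answer: z = -0.1270, fail to reject H₀

Derivation:
Standard error: SE = σ/√n = 24/√192 = 1.7321
z-statistic: z = (x̄ - μ₀)/SE = (256.78 - 257)/1.7321 = -0.1270
Critical value: ±1.645
p-value = 0.8989
Decision: fail to reject H₀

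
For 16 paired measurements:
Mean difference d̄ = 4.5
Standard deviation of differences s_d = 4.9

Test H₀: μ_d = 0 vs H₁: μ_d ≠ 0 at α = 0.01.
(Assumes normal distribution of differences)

df = n - 1 = 15
SE = s_d/√n = 4.9/√16 = 1.2250
t = d̄/SE = 4.5/1.2250 = 3.6735
Critical value: t_{0.005,15} = ±2.947
p-value ≈ 0.0023
Decision: reject H₀

Answer: t = 3.6735, reject H₀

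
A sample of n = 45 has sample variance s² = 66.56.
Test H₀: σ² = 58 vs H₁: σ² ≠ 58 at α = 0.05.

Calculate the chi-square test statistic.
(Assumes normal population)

df = n - 1 = 44
χ² = (n-1)s²/σ₀² = 44×66.56/58 = 50.4938
Critical values: χ²_{0.975,44} = 27.575, χ²_{0.025,44} = 64.201
Rejection region: χ² < 27.575 or χ² > 64.201
Decision: fail to reject H₀

Answer: χ² = 50.4938, fail to reject H₀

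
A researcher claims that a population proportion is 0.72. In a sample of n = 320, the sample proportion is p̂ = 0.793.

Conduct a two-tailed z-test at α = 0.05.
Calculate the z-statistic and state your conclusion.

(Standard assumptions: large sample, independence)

H₀: p = 0.72, H₁: p ≠ 0.72
Standard error: SE = √(p₀(1-p₀)/n) = √(0.72×0.28/320) = 0.025100
z-statistic: z = (p̂ - p₀)/SE = (0.793 - 0.72)/0.025100 = 2.9084
Critical value: z_0.025 = ±1.960
p-value = 0.0036
Decision: reject H₀ at α = 0.05

Answer: z = 2.9084, reject H₀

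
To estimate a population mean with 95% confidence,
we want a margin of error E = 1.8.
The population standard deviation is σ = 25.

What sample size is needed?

z_0.025 = 1.960
n = (z×σ/E)² = (1.960×25/1.8)²
n = 741.0494
Round up: n = 742

Answer: n = 742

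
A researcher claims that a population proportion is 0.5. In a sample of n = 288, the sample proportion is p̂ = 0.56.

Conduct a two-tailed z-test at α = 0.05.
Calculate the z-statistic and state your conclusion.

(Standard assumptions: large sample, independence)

Answer: z = 2.0365, reject H₀

Derivation:
H₀: p = 0.5, H₁: p ≠ 0.5
Standard error: SE = √(p₀(1-p₀)/n) = √(0.5×0.5/288) = 0.029463
z-statistic: z = (p̂ - p₀)/SE = (0.56 - 0.5)/0.029463 = 2.0365
Critical value: z_0.025 = ±1.960
p-value = 0.0417
Decision: reject H₀ at α = 0.05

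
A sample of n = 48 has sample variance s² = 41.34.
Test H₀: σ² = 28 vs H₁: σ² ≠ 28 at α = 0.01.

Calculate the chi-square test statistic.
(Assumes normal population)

df = n - 1 = 47
χ² = (n-1)s²/σ₀² = 47×41.34/28 = 69.3921
Critical values: χ²_{0.995,47} = 25.775, χ²_{0.005,47} = 75.704
Rejection region: χ² < 25.775 or χ² > 75.704
Decision: fail to reject H₀

Answer: χ² = 69.3921, fail to reject H₀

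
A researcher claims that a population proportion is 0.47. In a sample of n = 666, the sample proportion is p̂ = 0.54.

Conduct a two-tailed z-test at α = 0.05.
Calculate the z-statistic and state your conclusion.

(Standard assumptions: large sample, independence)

H₀: p = 0.47, H₁: p ≠ 0.47
Standard error: SE = √(p₀(1-p₀)/n) = √(0.47×0.53/666) = 0.019340
z-statistic: z = (p̂ - p₀)/SE = (0.54 - 0.47)/0.019340 = 3.6194
Critical value: z_0.025 = ±1.960
p-value = 0.0003
Decision: reject H₀ at α = 0.05

Answer: z = 3.6194, reject H₀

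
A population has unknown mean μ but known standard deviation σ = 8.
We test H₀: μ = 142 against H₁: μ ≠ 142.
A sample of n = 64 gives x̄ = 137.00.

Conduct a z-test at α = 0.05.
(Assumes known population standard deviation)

Answer: z = -5.0000, reject H₀

Derivation:
Standard error: SE = σ/√n = 8/√64 = 1.0000
z-statistic: z = (x̄ - μ₀)/SE = (137.00 - 142)/1.0000 = -5.0000
Critical value: ±1.960
p-value < 0.0001
Decision: reject H₀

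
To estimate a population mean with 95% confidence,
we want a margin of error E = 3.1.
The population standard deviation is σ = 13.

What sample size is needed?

z_0.025 = 1.960
n = (z×σ/E)² = (1.960×13/3.1)²
n = 67.5578
Round up: n = 68

Answer: n = 68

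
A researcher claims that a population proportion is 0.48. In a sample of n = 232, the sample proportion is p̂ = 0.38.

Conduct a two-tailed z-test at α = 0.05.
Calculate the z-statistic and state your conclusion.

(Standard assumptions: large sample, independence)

Answer: z = -3.0488, reject H₀

Derivation:
H₀: p = 0.48, H₁: p ≠ 0.48
Standard error: SE = √(p₀(1-p₀)/n) = √(0.48×0.52/232) = 0.032800
z-statistic: z = (p̂ - p₀)/SE = (0.38 - 0.48)/0.032800 = -3.0488
Critical value: z_0.025 = ±1.960
p-value = 0.0023
Decision: reject H₀ at α = 0.05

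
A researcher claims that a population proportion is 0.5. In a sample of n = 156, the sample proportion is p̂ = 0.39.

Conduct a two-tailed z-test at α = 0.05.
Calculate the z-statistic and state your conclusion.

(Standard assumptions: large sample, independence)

H₀: p = 0.5, H₁: p ≠ 0.5
Standard error: SE = √(p₀(1-p₀)/n) = √(0.5×0.5/156) = 0.040032
z-statistic: z = (p̂ - p₀)/SE = (0.39 - 0.5)/0.040032 = -2.7478
Critical value: z_0.025 = ±1.960
p-value = 0.0060
Decision: reject H₀ at α = 0.05

Answer: z = -2.7478, reject H₀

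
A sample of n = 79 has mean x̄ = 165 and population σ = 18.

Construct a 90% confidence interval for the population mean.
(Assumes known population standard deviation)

Confidence level: 90%, α = 0.1
z_0.05 = 1.645
SE = σ/√n = 18/√79 = 2.0252
Margin of error = 1.645 × 2.0252 = 3.3315
CI: x̄ ± margin = 165 ± 3.3315
CI: (161.6685, 168.3315)

Answer: (161.6685, 168.3315)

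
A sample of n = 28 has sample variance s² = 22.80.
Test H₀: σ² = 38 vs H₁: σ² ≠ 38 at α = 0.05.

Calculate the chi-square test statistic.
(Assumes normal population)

df = n - 1 = 27
χ² = (n-1)s²/σ₀² = 27×22.80/38 = 16.2000
Critical values: χ²_{0.975,27} = 14.573, χ²_{0.025,27} = 43.195
Rejection region: χ² < 14.573 or χ² > 43.195
Decision: fail to reject H₀

Answer: χ² = 16.2000, fail to reject H₀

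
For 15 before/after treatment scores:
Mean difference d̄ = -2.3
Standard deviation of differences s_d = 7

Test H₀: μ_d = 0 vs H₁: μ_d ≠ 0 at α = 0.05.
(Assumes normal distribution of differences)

Answer: t = -1.2725, fail to reject H₀

Derivation:
df = n - 1 = 14
SE = s_d/√n = 7/√15 = 1.8074
t = d̄/SE = -2.3/1.8074 = -1.2725
Critical value: t_{0.025,14} = ±2.145
p-value ≈ 0.2239
Decision: fail to reject H₀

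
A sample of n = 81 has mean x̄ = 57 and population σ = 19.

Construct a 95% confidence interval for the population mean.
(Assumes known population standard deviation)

Confidence level: 95%, α = 0.05
z_0.025 = 1.960
SE = σ/√n = 19/√81 = 2.1111
Margin of error = 1.960 × 2.1111 = 4.1378
CI: x̄ ± margin = 57 ± 4.1378
CI: (52.8622, 61.1378)

Answer: (52.8622, 61.1378)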